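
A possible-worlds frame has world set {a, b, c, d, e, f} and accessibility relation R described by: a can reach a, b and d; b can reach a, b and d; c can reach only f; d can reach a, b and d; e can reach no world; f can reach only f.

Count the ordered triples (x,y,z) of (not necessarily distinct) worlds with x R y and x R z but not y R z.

0

R is Euclidean; there are no such tuples.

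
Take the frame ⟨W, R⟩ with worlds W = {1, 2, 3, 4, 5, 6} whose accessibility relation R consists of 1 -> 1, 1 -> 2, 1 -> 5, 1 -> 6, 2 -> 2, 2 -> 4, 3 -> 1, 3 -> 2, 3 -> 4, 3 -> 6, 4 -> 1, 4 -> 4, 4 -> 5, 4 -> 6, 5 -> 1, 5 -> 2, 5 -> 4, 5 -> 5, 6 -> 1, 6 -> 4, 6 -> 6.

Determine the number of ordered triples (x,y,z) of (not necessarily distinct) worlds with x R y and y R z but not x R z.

Enumerating: (1,2,4), (1,5,4), (1,6,4), (2,4,1), (2,4,5), (2,4,6), (3,1,5), (3,4,5), (4,1,2), (4,5,2), (5,1,6), (5,4,6), (6,1,2), (6,1,5), (6,4,5).

15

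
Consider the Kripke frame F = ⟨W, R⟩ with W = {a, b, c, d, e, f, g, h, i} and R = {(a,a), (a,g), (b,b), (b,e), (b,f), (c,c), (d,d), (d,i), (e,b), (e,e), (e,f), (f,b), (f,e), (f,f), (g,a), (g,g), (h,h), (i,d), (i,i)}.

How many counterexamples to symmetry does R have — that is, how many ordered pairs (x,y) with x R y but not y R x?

0

R is symmetric; there are no such tuples.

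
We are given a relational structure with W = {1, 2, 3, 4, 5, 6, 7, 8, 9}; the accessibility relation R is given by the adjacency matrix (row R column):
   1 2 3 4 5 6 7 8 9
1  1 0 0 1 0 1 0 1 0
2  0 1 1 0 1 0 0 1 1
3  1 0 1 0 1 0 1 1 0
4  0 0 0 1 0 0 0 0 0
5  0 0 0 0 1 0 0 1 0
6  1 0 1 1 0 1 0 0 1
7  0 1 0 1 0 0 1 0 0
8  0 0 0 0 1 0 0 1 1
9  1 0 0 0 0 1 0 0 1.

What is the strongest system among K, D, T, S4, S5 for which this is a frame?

T

Serial (axiom D): yes — every world has a successor (e.g. 1 R 1).
Reflexive (axiom T): yes — every world is R-related to itself.
Transitive (axiom 4): no — 1 R 6 and 6 R 3, but not 1 R 3.
Euclidean (axiom 5): no — 1 R 4 and 1 R 6, but not 4 R 6.
So F validates K, D, T; S4 would additionally require R to be transitive. The strongest is T.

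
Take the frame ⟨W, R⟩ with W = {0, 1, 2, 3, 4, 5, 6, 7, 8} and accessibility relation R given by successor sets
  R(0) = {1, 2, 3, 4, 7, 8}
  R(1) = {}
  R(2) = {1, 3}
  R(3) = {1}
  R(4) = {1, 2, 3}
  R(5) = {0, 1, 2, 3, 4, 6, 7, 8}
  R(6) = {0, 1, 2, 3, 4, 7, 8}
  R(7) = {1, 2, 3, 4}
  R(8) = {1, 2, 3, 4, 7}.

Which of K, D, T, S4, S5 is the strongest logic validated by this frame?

Serial (axiom D): no — 1 has no R-successor.
Reflexive (axiom T): no — 0 is not related to itself.
Transitive (axiom 4): yes — every two-step R-path is closed by a direct edge.
Euclidean (axiom 5): no — 0 R 1 and 0 R 2, but not 1 R 2.
So F validates K; D would additionally require R to be serial. The strongest is K.

K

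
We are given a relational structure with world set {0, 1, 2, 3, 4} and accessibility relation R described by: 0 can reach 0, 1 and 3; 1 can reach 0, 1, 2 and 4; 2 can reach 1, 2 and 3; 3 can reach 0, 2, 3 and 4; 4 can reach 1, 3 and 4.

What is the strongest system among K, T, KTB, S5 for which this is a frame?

KTB

Reflexive (axiom T): yes — every world is R-related to itself.
Symmetric (axiom B): yes — every pair in R has its reverse in R.
Euclidean (axiom 5): no — 0 R 1 and 0 R 3, but not 1 R 3.
So F validates K, T, KTB; S5 would additionally require R to be Euclidean. The strongest is KTB.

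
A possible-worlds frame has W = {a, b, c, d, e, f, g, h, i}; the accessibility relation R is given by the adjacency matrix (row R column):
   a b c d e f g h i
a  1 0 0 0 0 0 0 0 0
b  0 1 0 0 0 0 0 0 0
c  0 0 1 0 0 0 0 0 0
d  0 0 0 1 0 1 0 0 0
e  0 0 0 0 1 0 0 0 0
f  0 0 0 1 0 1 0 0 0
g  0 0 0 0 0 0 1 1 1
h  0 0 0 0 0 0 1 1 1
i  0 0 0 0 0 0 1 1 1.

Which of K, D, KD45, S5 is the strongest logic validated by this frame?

Serial (axiom D): yes — every world has a successor (e.g. a R a).
Euclidean (axiom 5): yes — any two successors of a common world are R-related.
Transitive (axiom 4): yes — every two-step R-path is closed by a direct edge.
Reflexive (axiom T): yes — every world is R-related to itself.
So F validates K, D, KD45, S5. The strongest is S5.

S5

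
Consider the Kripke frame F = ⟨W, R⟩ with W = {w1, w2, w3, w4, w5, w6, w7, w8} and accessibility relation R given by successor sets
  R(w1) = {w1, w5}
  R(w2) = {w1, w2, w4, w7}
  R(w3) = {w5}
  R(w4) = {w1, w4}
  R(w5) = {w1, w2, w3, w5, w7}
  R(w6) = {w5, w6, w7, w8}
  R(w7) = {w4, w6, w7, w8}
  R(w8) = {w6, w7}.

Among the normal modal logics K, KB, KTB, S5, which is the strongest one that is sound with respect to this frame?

Symmetric (axiom B): no — w2 R w1 but not w1 R w2.
Reflexive (axiom T): no — w3 is not related to itself.
Euclidean (axiom 5): no — w2 R w1 and w2 R w4, but not w1 R w4.
So F validates K; KB would additionally require R to be symmetric. The strongest is K.

K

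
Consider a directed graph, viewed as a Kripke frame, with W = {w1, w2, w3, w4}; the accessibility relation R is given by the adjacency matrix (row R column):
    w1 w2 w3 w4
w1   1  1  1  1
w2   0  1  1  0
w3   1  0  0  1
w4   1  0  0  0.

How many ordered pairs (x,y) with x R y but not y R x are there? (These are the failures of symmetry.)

Enumerating: (w1,w2), (w2,w3), (w3,w4).

3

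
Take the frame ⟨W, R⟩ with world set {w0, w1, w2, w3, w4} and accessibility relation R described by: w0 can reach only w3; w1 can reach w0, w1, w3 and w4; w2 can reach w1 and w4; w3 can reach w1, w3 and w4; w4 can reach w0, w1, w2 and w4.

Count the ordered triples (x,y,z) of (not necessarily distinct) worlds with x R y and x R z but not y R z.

13

Enumerating: (w1,w0,w0), (w1,w0,w1), (w1,w0,w4), (w1,w3,w0), (w1,w4,w3), (w3,w4,w3), (w4,w0,w0), (w4,w0,w1), (w4,w0,w2), (w4,w0,w4), (w4,w1,w2), (w4,w2,w0), (w4,w2,w2).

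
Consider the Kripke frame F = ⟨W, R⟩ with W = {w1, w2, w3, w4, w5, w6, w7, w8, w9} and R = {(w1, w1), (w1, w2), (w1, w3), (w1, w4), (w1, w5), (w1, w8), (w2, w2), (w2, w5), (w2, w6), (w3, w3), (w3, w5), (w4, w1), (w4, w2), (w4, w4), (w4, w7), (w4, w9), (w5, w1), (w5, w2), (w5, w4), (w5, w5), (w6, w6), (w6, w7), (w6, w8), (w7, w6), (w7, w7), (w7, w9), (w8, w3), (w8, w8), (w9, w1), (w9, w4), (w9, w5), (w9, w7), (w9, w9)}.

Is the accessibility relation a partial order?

No

Reflexive: yes — every world is R-related to itself.
Transitive: no — w1 R w2 and w2 R w6, but not w1 R w6.
Antisymmetric: no — w1 R w4 and w4 R w1 with w1 ≠ w4.
So R is not a partial order.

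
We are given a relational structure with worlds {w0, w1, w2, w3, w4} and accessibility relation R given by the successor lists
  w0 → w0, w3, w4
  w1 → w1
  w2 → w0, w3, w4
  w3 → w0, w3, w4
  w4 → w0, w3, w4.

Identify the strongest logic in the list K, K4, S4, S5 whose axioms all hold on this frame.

Transitive (axiom 4): yes — every two-step R-path is closed by a direct edge.
Reflexive (axiom T): no — w2 is not related to itself.
Euclidean (axiom 5): yes — any two successors of a common world are R-related.
So F validates K, K4; S4 would additionally require R to be reflexive. The strongest is K4.

K4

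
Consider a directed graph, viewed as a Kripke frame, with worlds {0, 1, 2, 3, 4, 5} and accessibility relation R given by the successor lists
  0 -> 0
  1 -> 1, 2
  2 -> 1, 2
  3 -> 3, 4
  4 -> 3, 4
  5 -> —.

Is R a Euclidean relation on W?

Euclidean: yes — any two successors of a common world are R-related.

Yes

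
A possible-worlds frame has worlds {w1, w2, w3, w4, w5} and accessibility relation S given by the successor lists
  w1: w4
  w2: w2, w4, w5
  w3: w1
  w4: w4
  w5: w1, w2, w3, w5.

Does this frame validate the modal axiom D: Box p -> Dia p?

Yes

By correspondence theory, D is valid on a frame iff S is serial.
Serial: yes — every world has a successor (e.g. w1 S w4).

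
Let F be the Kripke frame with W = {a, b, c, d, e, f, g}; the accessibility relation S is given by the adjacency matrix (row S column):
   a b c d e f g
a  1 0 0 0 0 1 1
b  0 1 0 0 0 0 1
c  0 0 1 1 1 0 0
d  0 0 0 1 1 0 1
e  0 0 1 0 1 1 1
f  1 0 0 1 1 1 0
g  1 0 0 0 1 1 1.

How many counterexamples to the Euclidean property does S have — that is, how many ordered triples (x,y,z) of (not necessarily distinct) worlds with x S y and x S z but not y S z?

Enumerating: (a,f,g), (b,g,b), (c,d,c), (c,e,d), (d,e,d), (d,g,d), (e,c,f), (e,c,g), (e,f,c), (e,f,g), (e,g,c), (f,a,d), … and 8 more.
Total: 20.

20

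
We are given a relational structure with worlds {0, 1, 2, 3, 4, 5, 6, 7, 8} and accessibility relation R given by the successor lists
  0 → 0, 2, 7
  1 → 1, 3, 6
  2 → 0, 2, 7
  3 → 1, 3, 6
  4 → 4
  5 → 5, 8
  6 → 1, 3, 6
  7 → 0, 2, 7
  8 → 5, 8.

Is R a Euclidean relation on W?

Euclidean: yes — any two successors of a common world are R-related.

Yes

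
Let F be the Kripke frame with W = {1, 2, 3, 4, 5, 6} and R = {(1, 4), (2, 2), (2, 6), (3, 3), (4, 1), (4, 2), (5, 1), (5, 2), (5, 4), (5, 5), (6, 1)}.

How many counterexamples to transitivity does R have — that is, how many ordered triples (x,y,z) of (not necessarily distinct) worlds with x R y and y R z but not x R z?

7

Enumerating: (1,4,1), (1,4,2), (2,6,1), (4,1,4), (4,2,6), (5,2,6), (6,1,4).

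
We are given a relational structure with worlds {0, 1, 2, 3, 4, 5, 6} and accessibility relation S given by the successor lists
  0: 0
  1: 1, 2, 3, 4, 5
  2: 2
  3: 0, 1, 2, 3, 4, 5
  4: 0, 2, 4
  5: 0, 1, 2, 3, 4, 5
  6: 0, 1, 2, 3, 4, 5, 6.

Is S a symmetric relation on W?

No

Symmetric: no — 1 S 2 but not 2 S 1.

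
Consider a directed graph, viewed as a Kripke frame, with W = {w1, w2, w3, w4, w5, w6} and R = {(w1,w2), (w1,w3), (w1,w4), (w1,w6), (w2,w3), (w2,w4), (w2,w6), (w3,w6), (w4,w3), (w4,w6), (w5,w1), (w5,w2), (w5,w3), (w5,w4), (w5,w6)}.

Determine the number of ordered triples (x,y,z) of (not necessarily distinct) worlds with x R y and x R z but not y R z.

35

Enumerating: (w1,w2,w2), (w1,w3,w2), (w1,w3,w3), (w1,w3,w4), (w1,w4,w2), (w1,w4,w4), (w1,w6,w2), (w1,w6,w3), (w1,w6,w4), (w1,w6,w6), (w2,w3,w3), (w2,w3,w4), … and 23 more.
Total: 35.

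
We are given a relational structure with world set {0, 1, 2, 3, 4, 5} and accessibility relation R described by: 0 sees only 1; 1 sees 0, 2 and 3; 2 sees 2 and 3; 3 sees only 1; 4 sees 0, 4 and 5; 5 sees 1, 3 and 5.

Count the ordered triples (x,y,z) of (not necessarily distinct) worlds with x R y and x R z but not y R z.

20

Enumerating: (0,1,1), (1,0,0), (1,0,2), (1,0,3), (1,2,0), (1,3,0), (1,3,2), (1,3,3), (2,3,2), (2,3,3), (3,1,1), (4,0,0), … and 8 more.
Total: 20.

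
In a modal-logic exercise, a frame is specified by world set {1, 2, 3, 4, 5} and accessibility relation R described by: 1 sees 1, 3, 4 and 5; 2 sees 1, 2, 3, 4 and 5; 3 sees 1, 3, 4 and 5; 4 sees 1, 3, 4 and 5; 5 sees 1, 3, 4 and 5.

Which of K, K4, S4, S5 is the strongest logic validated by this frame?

S4

Transitive (axiom 4): yes — every two-step R-path is closed by a direct edge.
Reflexive (axiom T): yes — every world is R-related to itself.
Euclidean (axiom 5): no — 2 R 1 and 2 R 2, but not 1 R 2.
So F validates K, K4, S4; S5 would additionally require R to be Euclidean. The strongest is S4.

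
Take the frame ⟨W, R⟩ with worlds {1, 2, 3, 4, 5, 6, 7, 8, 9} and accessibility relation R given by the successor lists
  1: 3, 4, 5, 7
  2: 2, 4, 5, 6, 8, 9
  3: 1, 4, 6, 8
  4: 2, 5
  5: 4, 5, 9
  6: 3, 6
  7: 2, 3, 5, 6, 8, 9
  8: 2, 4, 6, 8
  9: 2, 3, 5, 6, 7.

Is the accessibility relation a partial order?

No

Reflexive: no — 1 is not related to itself.
Transitive: no — 1 R 3 and 3 R 6, but not 1 R 6.
Antisymmetric: no — 1 R 3 and 3 R 1 with 1 ≠ 3.
So R is not a partial order.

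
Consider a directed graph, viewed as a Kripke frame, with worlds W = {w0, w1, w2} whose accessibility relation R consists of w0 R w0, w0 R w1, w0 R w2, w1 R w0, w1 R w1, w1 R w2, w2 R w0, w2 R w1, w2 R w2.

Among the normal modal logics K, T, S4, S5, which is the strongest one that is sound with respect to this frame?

S5

Reflexive (axiom T): yes — every world is R-related to itself.
Transitive (axiom 4): yes — every two-step R-path is closed by a direct edge.
Euclidean (axiom 5): yes — any two successors of a common world are R-related.
So F validates K, T, S4, S5. The strongest is S5.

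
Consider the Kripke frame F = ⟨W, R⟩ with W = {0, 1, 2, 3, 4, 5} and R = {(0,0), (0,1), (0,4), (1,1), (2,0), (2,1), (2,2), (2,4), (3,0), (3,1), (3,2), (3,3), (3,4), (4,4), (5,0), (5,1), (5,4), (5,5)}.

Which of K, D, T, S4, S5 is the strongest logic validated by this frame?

S4

Serial (axiom D): yes — every world has a successor (e.g. 0 R 0).
Reflexive (axiom T): yes — every world is R-related to itself.
Transitive (axiom 4): yes — every two-step R-path is closed by a direct edge.
Euclidean (axiom 5): no — 0 R 1 and 0 R 4, but not 1 R 4.
So F validates K, D, T, S4; S5 would additionally require R to be Euclidean. The strongest is S4.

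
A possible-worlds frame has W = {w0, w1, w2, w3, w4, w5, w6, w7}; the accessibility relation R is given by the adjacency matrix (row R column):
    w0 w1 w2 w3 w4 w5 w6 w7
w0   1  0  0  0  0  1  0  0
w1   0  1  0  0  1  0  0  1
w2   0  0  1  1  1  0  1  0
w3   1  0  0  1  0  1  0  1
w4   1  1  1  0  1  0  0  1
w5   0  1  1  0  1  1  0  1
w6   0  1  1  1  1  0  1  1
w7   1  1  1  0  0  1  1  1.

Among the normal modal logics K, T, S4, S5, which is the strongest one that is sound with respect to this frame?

T

Reflexive (axiom T): yes — every world is R-related to itself.
Transitive (axiom 4): no — w0 R w5 and w5 R w1, but not w0 R w1.
Euclidean (axiom 5): no — w1 R w7 and w1 R w4, but not w7 R w4.
So F validates K, T; S4 would additionally require R to be transitive. The strongest is T.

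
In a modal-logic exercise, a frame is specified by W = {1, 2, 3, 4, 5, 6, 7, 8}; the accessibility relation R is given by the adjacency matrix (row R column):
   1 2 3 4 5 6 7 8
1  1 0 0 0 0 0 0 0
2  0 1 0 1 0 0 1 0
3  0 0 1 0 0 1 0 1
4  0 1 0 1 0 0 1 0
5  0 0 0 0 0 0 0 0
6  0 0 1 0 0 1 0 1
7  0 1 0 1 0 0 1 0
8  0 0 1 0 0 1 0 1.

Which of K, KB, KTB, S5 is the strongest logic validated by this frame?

KB

Symmetric (axiom B): yes — every pair in R has its reverse in R.
Reflexive (axiom T): no — 5 is not related to itself.
Euclidean (axiom 5): yes — any two successors of a common world are R-related.
So F validates K, KB; KTB would additionally require R to be reflexive. The strongest is KB.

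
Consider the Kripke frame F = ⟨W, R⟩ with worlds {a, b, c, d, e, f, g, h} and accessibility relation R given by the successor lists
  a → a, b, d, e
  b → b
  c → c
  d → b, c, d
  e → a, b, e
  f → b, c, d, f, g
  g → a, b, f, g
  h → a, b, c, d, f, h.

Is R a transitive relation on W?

No

Transitive: no — a R d and d R c, but not a R c.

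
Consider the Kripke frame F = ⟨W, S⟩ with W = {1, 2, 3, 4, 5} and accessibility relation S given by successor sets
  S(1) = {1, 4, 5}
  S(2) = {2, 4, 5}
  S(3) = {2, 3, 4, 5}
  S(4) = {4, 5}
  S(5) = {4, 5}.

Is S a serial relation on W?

Serial: yes — every world has a successor (e.g. 1 S 1).

Yes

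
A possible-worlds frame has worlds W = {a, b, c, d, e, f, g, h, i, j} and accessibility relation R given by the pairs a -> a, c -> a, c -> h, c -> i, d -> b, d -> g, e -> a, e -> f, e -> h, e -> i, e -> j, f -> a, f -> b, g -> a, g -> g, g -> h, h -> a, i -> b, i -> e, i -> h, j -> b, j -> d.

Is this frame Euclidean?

Euclidean: no — c R a and c R h, but not a R h.

No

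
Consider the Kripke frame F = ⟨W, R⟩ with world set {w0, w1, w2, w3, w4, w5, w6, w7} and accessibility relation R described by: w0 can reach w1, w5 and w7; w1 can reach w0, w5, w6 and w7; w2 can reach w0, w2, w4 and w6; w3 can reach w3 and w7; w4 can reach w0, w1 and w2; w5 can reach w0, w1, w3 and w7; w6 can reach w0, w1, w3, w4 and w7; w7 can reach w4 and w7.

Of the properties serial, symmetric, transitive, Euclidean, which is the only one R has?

serial

Serial: yes — every world has a successor (e.g. w0 R w1).
Symmetric: no — w0 R w7 but not w7 R w0.
Transitive: no — w0 R w1 and w1 R w6, but not w0 R w6.
Euclidean: no — w0 R w7 and w0 R w1, but not w7 R w1.
Only serial holds.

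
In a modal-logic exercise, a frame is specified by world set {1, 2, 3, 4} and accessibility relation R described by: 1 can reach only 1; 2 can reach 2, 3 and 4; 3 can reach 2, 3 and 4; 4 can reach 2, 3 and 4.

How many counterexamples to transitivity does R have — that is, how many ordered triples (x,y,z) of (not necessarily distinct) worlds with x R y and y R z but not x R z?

0

R is transitive; there are no such tuples.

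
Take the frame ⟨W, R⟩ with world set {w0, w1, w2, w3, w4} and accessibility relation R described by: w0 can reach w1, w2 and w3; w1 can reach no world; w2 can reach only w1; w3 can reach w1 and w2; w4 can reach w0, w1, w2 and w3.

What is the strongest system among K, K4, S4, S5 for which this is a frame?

Transitive (axiom 4): yes — every two-step R-path is closed by a direct edge.
Reflexive (axiom T): no — w0 is not related to itself.
Euclidean (axiom 5): no — w0 R w1 and w0 R w2, but not w1 R w2.
So F validates K, K4; S4 would additionally require R to be reflexive. The strongest is K4.

K4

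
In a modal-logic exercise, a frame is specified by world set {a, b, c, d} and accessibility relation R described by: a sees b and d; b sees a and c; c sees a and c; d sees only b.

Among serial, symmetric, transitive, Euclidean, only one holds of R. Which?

serial

Serial: yes — every world has a successor (e.g. a R b).
Symmetric: no — a R d but not d R a.
Transitive: no — a R b and b R c, but not a R c.
Euclidean: no — a R b and a R d, but not b R d.
Only serial holds.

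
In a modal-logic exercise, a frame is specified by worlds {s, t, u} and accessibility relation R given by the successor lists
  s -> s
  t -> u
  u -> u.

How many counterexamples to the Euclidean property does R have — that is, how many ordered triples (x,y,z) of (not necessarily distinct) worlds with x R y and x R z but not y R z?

0

R is Euclidean; there are no such tuples.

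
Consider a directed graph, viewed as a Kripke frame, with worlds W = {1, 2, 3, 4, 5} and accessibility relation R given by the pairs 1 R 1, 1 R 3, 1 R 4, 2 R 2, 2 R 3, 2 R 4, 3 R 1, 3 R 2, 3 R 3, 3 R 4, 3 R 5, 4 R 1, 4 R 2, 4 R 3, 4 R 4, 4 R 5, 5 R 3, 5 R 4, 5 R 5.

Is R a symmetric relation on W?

Yes

Symmetric: yes — every pair in R has its reverse in R.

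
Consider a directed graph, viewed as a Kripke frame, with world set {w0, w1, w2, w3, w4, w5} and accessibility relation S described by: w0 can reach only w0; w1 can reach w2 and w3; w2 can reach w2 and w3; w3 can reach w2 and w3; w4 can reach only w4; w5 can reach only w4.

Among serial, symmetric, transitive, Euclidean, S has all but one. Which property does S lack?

symmetric

Serial: yes — every world has a successor (e.g. w0 S w0).
Symmetric: no — w1 S w2 but not w2 S w1.
Transitive: yes — every two-step S-path is closed by a direct edge.
Euclidean: yes — any two successors of a common world are S-related.
Only symmetric fails.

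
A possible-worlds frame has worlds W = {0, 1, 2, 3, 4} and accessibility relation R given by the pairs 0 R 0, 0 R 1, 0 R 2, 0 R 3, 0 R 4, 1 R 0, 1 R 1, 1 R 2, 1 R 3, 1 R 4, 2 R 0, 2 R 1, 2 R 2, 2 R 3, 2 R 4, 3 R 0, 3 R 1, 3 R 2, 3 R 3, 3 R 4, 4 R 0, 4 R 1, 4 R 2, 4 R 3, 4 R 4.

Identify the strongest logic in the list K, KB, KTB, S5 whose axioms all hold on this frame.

Symmetric (axiom B): yes — every pair in R has its reverse in R.
Reflexive (axiom T): yes — every world is R-related to itself.
Euclidean (axiom 5): yes — any two successors of a common world are R-related.
So F validates K, KB, KTB, S5. The strongest is S5.

S5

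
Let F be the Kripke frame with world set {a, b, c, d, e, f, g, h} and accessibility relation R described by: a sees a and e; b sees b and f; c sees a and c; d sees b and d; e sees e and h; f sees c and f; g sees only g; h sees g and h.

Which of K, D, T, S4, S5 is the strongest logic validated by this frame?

T

Serial (axiom D): yes — every world has a successor (e.g. a R a).
Reflexive (axiom T): yes — every world is R-related to itself.
Transitive (axiom 4): no — a R e and e R h, but not a R h.
Euclidean (axiom 5): no — a R e and a R a, but not e R a.
So F validates K, D, T; S4 would additionally require R to be transitive. The strongest is T.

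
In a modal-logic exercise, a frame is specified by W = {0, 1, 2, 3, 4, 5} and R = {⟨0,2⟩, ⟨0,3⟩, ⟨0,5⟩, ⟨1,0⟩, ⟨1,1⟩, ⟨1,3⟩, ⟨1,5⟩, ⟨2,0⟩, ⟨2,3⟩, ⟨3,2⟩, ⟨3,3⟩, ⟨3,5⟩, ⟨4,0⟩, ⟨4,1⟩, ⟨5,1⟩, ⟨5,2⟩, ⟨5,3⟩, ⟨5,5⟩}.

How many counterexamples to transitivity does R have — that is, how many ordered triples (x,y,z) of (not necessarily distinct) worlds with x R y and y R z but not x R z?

18

Enumerating: (0,2,0), (0,5,1), (1,0,2), (1,3,2), (1,5,2), (2,0,2), (2,0,5), (2,3,2), (2,3,5), (3,2,0), (3,5,1), (4,0,2), (4,0,3), (4,0,5), (4,1,3), (4,1,5), (5,1,0), (5,2,0).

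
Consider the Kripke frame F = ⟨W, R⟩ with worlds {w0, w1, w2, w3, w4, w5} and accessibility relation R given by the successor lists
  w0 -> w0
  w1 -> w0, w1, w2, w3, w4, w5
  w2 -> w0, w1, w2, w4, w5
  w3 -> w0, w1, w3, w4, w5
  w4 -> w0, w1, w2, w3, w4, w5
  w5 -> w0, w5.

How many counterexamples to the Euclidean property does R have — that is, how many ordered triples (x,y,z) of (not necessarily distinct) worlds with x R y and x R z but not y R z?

Enumerating: (w1,w0,w1), (w1,w0,w2), (w1,w0,w3), (w1,w0,w4), (w1,w0,w5), (w1,w2,w3), (w1,w3,w2), (w1,w5,w1), (w1,w5,w2), (w1,w5,w3), (w1,w5,w4), (w2,w0,w1), … and 25 more.
Total: 37.

37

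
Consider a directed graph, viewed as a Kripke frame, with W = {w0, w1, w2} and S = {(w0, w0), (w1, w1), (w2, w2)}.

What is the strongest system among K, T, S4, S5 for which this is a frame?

Reflexive (axiom T): yes — every world is S-related to itself.
Transitive (axiom 4): yes — every two-step S-path is closed by a direct edge.
Euclidean (axiom 5): yes — any two successors of a common world are S-related.
So F validates K, T, S4, S5. The strongest is S5.

S5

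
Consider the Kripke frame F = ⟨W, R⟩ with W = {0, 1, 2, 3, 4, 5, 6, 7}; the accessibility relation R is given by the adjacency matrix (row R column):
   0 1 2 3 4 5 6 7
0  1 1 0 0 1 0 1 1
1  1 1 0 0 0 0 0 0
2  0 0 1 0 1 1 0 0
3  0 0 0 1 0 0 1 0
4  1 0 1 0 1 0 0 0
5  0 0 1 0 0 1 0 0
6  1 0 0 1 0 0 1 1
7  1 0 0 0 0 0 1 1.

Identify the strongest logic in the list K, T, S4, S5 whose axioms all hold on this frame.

Reflexive (axiom T): yes — every world is R-related to itself.
Transitive (axiom 4): no — 0 R 4 and 4 R 2, but not 0 R 2.
Euclidean (axiom 5): no — 0 R 1 and 0 R 4, but not 1 R 4.
So F validates K, T; S4 would additionally require R to be transitive. The strongest is T.

T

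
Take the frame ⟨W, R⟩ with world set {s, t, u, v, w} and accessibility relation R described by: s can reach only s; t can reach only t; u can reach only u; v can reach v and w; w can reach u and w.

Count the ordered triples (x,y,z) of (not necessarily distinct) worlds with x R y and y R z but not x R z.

Enumerating: (v,w,u).

1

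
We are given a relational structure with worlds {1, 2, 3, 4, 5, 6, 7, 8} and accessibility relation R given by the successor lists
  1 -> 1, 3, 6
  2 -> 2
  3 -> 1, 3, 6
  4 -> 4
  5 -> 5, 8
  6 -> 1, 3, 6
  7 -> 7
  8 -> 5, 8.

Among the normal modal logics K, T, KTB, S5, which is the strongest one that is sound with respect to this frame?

S5

Reflexive (axiom T): yes — every world is R-related to itself.
Symmetric (axiom B): yes — every pair in R has its reverse in R.
Euclidean (axiom 5): yes — any two successors of a common world are R-related.
So F validates K, T, KTB, S5. The strongest is S5.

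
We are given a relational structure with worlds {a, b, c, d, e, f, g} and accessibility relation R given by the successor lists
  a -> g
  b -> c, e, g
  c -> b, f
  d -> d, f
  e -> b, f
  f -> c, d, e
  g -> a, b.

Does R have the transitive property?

No

Transitive: no — a R g and g R b, but not a R b.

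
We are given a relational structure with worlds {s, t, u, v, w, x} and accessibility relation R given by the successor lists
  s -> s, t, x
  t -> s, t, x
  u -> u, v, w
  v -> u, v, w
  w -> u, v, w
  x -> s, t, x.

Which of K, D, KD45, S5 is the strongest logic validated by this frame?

Serial (axiom D): yes — every world has a successor (e.g. s R s).
Euclidean (axiom 5): yes — any two successors of a common world are R-related.
Transitive (axiom 4): yes — every two-step R-path is closed by a direct edge.
Reflexive (axiom T): yes — every world is R-related to itself.
So F validates K, D, KD45, S5. The strongest is S5.

S5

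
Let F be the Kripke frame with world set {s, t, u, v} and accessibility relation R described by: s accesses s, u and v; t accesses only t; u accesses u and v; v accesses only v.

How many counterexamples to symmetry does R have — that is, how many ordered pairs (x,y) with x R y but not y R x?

3

Enumerating: (s,u), (s,v), (u,v).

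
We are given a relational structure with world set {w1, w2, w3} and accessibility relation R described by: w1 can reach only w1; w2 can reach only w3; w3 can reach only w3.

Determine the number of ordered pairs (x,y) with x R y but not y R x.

1

Enumerating: (w2,w3).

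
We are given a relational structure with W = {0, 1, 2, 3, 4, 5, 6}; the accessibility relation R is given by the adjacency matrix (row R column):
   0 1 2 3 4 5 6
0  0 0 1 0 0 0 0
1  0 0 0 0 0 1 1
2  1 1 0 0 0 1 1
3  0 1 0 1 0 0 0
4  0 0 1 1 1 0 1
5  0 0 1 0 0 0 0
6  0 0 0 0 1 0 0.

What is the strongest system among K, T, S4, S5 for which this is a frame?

Reflexive (axiom T): no — 0 is not related to itself.
Transitive (axiom 4): no — 0 R 2 and 2 R 1, but not 0 R 1.
Euclidean (axiom 5): no — 1 R 5 and 1 R 6, but not 5 R 6.
So F validates K; T would additionally require R to be reflexive. The strongest is K.

K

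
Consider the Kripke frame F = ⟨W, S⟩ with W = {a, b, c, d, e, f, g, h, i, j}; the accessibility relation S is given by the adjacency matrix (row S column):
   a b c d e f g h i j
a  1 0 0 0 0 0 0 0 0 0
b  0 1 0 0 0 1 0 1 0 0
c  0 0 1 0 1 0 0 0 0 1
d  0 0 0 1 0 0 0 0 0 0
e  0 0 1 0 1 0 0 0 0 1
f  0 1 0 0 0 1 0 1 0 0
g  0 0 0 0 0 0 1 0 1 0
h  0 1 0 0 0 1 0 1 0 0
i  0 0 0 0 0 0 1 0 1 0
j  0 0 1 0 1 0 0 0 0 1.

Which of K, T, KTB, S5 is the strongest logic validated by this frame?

Reflexive (axiom T): yes — every world is S-related to itself.
Symmetric (axiom B): yes — every pair in S has its reverse in S.
Euclidean (axiom 5): yes — any two successors of a common world are S-related.
So F validates K, T, KTB, S5. The strongest is S5.

S5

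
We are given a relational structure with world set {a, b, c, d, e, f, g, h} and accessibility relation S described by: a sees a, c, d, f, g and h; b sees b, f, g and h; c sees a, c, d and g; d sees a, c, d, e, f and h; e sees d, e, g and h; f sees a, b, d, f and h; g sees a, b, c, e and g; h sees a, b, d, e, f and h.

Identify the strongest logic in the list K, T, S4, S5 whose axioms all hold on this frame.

Reflexive (axiom T): yes — every world is S-related to itself.
Transitive (axiom 4): no — a S d and d S e, but not a S e.
Euclidean (axiom 5): no — a S c and a S f, but not c S f.
So F validates K, T; S4 would additionally require S to be transitive. The strongest is T.

T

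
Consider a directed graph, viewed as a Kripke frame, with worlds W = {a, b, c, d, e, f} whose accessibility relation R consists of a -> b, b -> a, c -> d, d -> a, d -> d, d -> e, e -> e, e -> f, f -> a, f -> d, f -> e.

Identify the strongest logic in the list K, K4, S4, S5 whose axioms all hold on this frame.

Transitive (axiom 4): no — c R d and d R a, but not c R a.
Reflexive (axiom T): no — a is not related to itself.
Euclidean (axiom 5): no — d R a and d R e, but not a R e.
So F validates K; K4 would additionally require R to be transitive. The strongest is K.

K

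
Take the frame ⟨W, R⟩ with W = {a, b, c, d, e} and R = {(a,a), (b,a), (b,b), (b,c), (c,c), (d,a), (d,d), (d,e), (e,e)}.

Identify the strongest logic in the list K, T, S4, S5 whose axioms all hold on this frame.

S4

Reflexive (axiom T): yes — every world is R-related to itself.
Transitive (axiom 4): yes — every two-step R-path is closed by a direct edge.
Euclidean (axiom 5): no — b R a and b R c, but not a R c.
So F validates K, T, S4; S5 would additionally require R to be Euclidean. The strongest is S4.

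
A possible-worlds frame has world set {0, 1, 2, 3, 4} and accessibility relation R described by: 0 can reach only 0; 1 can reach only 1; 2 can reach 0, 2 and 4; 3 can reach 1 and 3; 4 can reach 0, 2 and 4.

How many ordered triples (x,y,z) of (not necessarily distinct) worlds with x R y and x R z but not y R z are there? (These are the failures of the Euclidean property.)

5

Enumerating: (2,0,2), (2,0,4), (3,1,3), (4,0,2), (4,0,4).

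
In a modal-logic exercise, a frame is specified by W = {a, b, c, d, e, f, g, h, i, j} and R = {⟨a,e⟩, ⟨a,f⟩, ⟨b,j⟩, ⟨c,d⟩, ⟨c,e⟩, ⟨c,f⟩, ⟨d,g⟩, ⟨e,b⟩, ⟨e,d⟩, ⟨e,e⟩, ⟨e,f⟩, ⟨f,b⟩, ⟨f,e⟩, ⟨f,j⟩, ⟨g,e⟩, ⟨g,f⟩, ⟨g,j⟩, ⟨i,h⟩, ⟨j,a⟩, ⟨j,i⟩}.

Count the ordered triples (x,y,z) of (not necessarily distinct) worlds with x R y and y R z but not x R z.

28

Enumerating: (a,e,b), (a,e,d), (a,f,b), (a,f,j), (b,j,a), (b,j,i), (c,d,g), (c,e,b), (c,f,b), (c,f,j), (d,g,e), (d,g,f), … and 16 more.
Total: 28.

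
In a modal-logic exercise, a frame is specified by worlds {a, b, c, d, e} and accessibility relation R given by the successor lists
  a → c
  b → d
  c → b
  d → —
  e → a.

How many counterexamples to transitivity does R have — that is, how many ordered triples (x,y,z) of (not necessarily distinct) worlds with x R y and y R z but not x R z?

3

Enumerating: (a,c,b), (c,b,d), (e,a,c).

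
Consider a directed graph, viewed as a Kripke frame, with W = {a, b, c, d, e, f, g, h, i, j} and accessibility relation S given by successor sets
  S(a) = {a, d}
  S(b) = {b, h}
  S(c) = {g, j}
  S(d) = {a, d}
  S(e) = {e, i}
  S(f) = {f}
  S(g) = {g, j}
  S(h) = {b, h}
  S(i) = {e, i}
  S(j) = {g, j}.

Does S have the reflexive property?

Reflexive: no — c is not related to itself.

No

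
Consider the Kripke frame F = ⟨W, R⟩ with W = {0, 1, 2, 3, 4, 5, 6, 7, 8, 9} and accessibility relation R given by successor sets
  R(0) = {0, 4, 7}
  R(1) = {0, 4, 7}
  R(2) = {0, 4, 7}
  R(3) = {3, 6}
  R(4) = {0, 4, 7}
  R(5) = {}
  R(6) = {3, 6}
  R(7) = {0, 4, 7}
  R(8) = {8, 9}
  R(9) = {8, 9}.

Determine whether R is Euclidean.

Yes

Euclidean: yes — any two successors of a common world are R-related.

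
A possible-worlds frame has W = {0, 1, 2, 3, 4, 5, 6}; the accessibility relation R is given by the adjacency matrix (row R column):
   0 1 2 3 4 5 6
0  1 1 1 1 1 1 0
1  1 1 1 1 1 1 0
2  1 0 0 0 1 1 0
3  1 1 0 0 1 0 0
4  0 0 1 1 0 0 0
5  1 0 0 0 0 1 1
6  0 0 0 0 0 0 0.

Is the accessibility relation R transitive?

Transitive: no — 0 R 5 and 5 R 6, but not 0 R 6.

No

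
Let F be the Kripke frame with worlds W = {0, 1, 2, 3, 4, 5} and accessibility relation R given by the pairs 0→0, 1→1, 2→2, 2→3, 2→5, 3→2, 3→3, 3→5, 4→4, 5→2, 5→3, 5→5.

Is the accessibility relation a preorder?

Reflexive: yes — every world is R-related to itself.
Transitive: yes — every two-step R-path is closed by a direct edge.
So R is a preorder.

Yes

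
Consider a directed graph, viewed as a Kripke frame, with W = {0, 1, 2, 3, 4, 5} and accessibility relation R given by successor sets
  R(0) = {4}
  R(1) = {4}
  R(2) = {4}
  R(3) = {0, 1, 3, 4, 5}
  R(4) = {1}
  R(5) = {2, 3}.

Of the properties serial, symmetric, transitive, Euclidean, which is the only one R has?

Serial: yes — every world has a successor (e.g. 0 R 4).
Symmetric: no — 0 R 4 but not 4 R 0.
Transitive: no — 0 R 4 and 4 R 1, but not 0 R 1.
Euclidean: no — 3 R 0 and 3 R 1, but not 0 R 1.
Only serial holds.

serial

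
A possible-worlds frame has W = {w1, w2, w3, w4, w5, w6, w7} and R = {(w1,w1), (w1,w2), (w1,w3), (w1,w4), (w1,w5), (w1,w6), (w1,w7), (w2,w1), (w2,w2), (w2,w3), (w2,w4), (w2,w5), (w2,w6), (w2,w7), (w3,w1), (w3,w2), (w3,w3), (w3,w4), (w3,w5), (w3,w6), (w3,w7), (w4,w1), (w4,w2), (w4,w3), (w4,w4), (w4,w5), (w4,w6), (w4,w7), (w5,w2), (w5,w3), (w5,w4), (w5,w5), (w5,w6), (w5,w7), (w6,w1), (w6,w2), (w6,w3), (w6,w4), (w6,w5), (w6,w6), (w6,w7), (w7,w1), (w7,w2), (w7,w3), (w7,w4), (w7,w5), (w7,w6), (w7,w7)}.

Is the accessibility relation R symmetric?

Symmetric: no — w1 R w5 but not w5 R w1.

No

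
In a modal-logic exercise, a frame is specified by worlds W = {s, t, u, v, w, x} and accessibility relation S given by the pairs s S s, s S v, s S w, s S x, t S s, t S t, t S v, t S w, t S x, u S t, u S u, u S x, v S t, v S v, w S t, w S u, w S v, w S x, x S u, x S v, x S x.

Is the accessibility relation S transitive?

Transitive: no — s S v and v S t, but not s S t.

No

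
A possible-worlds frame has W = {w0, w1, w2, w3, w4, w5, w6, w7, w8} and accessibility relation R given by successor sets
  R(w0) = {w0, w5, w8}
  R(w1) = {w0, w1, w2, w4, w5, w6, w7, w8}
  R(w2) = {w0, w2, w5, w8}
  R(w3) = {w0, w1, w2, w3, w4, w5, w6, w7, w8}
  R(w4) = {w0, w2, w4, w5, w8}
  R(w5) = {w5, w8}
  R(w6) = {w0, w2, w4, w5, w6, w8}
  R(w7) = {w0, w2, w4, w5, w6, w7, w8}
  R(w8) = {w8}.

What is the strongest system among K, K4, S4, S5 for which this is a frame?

Transitive (axiom 4): yes — every two-step R-path is closed by a direct edge.
Reflexive (axiom T): yes — every world is R-related to itself.
Euclidean (axiom 5): no — w0 R w8 and w0 R w5, but not w8 R w5.
So F validates K, K4, S4; S5 would additionally require R to be Euclidean. The strongest is S4.

S4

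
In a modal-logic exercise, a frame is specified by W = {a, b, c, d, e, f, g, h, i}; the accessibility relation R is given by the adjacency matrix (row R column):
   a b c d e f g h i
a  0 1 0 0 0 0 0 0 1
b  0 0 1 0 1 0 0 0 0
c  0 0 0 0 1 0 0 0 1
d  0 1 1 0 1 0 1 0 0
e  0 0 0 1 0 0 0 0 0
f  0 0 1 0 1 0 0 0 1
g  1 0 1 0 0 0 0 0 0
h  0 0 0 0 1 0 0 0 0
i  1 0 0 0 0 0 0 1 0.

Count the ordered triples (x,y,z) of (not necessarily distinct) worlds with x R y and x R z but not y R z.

Enumerating: (a,b,b), (a,b,i), (a,i,b), (a,i,i), (b,c,c), (b,e,c), (b,e,e), (c,e,e), (c,e,i), (c,i,e), (c,i,i), (d,b,b), … and 28 more.
Total: 40.

40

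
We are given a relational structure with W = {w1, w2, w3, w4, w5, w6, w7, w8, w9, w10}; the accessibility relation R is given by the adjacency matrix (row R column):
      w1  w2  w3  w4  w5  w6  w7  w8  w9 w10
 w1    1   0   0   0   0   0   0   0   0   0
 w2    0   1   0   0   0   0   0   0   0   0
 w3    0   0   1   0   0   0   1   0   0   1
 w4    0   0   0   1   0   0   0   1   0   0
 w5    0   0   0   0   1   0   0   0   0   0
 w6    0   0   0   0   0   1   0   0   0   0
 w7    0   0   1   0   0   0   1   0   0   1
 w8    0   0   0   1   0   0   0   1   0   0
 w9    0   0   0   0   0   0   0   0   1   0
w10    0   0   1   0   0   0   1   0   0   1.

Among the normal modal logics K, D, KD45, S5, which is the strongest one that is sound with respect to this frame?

Serial (axiom D): yes — every world has a successor (e.g. w1 R w1).
Euclidean (axiom 5): yes — any two successors of a common world are R-related.
Transitive (axiom 4): yes — every two-step R-path is closed by a direct edge.
Reflexive (axiom T): yes — every world is R-related to itself.
So F validates K, D, KD45, S5. The strongest is S5.

S5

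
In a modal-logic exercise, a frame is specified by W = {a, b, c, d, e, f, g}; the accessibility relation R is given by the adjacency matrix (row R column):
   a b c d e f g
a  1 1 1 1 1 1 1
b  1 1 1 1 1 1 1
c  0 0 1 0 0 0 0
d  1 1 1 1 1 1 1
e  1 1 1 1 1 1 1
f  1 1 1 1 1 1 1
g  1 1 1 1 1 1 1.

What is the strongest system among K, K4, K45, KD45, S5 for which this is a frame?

Transitive (axiom 4): yes — every two-step R-path is closed by a direct edge.
Euclidean (axiom 5): no — a R c and a R b, but not c R b.
Serial (axiom D): yes — every world has a successor (e.g. a R a).
Reflexive (axiom T): yes — every world is R-related to itself.
So F validates K, K4; K45 would additionally require R to be Euclidean. The strongest is K4.

K4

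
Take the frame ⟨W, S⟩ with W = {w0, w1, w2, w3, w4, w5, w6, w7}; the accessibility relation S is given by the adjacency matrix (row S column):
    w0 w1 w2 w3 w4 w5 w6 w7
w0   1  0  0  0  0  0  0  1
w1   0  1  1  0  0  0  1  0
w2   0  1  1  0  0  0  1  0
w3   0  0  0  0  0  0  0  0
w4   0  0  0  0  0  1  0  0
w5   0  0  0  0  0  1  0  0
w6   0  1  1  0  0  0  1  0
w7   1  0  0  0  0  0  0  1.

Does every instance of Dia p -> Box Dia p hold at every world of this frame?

Yes

By correspondence theory, 5 is valid on a frame iff S is Euclidean.
Euclidean: yes — any two successors of a common world are S-related.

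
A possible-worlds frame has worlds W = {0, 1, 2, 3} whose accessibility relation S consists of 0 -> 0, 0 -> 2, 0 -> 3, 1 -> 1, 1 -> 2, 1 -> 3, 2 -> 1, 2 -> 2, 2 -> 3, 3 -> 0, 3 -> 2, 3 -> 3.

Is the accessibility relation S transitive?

No

Transitive: no — 0 S 2 and 2 S 1, but not 0 S 1.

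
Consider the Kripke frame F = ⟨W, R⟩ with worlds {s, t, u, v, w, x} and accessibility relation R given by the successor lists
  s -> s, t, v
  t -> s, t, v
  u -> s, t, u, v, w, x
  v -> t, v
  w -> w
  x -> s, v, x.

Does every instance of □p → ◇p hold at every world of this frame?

Yes

By correspondence theory, D is valid on a frame iff R is serial.
Serial: yes — every world has a successor (e.g. s R s).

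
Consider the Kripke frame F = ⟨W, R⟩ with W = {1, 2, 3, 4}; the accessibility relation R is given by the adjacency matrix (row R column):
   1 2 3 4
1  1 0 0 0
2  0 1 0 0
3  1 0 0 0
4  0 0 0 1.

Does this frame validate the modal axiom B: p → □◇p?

By correspondence theory, B is valid on a frame iff R is symmetric.
Symmetric: no — 3 R 1 but not 1 R 3.

No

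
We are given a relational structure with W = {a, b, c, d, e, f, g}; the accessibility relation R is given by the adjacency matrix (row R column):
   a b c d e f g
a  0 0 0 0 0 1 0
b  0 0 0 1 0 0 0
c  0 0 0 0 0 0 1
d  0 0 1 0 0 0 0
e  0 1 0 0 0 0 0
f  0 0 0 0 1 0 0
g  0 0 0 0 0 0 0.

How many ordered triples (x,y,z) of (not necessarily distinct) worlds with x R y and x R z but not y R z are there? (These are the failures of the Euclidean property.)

Enumerating: (a,f,f), (b,d,d), (c,g,g), (d,c,c), (e,b,b), (f,e,e).

6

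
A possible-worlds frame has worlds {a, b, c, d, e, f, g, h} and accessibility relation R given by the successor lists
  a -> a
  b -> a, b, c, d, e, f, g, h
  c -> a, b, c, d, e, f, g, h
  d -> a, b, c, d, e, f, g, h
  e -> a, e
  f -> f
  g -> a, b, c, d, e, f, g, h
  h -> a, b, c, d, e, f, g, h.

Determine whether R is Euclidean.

No

Euclidean: no — b R a and b R c, but not a R c.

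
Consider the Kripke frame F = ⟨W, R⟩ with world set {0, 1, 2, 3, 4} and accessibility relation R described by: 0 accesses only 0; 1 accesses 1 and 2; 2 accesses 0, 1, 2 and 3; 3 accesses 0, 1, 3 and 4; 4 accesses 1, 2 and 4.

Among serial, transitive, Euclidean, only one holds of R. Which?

serial

Serial: yes — every world has a successor (e.g. 0 R 0).
Transitive: no — 1 R 2 and 2 R 0, but not 1 R 0.
Euclidean: no — 2 R 0 and 2 R 1, but not 0 R 1.
Only serial holds.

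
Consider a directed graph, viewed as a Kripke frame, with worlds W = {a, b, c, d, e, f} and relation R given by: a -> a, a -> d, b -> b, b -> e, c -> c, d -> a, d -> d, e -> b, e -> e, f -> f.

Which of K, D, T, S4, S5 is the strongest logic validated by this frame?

S5

Serial (axiom D): yes — every world has a successor (e.g. a R a).
Reflexive (axiom T): yes — every world is R-related to itself.
Transitive (axiom 4): yes — every two-step R-path is closed by a direct edge.
Euclidean (axiom 5): yes — any two successors of a common world are R-related.
So F validates K, D, T, S4, S5. The strongest is S5.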